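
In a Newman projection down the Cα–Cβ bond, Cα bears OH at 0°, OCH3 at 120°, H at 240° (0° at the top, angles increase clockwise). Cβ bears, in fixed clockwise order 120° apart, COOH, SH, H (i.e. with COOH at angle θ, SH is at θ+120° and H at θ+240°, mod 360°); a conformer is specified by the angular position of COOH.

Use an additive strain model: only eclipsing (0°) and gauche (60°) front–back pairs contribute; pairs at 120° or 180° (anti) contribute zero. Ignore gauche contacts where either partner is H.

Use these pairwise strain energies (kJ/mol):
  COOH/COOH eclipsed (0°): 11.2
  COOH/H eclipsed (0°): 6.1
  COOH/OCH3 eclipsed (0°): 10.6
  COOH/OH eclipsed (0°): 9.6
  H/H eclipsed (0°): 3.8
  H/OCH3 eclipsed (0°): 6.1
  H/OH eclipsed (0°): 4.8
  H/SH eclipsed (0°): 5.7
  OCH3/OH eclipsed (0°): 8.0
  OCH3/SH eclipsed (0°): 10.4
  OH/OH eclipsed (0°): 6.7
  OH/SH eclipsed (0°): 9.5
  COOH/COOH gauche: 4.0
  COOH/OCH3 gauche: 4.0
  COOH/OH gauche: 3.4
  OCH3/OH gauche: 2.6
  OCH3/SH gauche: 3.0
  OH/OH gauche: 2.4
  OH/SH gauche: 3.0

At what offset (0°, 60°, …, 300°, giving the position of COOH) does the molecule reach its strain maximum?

0°

COOH at 0° (eclipsed): OH(0°)/COOH(0°) eclipsed 9.6; OCH3(120°)/SH(120°) eclipsed 10.4; H(240°)/H(240°) eclipsed 3.8 → 23.8 kJ/mol.
COOH at 60° (staggered): OH(0°)/COOH(60°) gauche 3.4; OCH3(120°)/COOH(60°) gauche 4.0; OCH3(120°)/SH(180°) gauche 3.0 → 10.4 kJ/mol.
COOH at 120° (eclipsed): OH(0°)/H(0°) eclipsed 4.8; OCH3(120°)/COOH(120°) eclipsed 10.6; H(240°)/SH(240°) eclipsed 5.7 → 21.1 kJ/mol.
COOH at 180° (staggered): OH(0°)/SH(300°) gauche 3.0; OCH3(120°)/COOH(180°) gauche 4.0 → 7.0 kJ/mol.
COOH at 240° (eclipsed): OH(0°)/SH(0°) eclipsed 9.5; OCH3(120°)/H(120°) eclipsed 6.1; H(240°)/COOH(240°) eclipsed 6.1 → 21.7 kJ/mol.
COOH at 300° (staggered): OH(0°)/COOH(300°) gauche 3.4; OH(0°)/SH(60°) gauche 3.0; OCH3(120°)/SH(60°) gauche 3.0 → 9.4 kJ/mol.
The maximum (23.8 kJ/mol) occurs with COOH at 0°.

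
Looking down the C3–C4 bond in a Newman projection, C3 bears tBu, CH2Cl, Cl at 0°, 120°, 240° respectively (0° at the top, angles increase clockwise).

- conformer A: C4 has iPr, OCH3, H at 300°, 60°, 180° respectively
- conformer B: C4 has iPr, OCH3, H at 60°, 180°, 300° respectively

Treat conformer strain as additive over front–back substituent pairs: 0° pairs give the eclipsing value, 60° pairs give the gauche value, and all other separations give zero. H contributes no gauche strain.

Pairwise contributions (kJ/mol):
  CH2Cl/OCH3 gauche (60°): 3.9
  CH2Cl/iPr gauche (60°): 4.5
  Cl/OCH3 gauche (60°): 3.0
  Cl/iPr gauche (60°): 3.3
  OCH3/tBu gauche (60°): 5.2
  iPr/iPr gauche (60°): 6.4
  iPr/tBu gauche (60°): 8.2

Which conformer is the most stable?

A (staggered): tBu–iPr gauche, tBu–OCH3 gauche, CH2Cl–OCH3 gauche, Cl–iPr gauche; 8.2 + 5.2 + 3.9 + 3.3 = 20.6 kJ/mol.
B (staggered): tBu–iPr gauche, CH2Cl–iPr gauche, CH2Cl–OCH3 gauche, Cl–OCH3 gauche; 8.2 + 4.5 + 3.9 + 3.0 = 19.6 kJ/mol.
B has the lowest total (19.6 kJ/mol).

B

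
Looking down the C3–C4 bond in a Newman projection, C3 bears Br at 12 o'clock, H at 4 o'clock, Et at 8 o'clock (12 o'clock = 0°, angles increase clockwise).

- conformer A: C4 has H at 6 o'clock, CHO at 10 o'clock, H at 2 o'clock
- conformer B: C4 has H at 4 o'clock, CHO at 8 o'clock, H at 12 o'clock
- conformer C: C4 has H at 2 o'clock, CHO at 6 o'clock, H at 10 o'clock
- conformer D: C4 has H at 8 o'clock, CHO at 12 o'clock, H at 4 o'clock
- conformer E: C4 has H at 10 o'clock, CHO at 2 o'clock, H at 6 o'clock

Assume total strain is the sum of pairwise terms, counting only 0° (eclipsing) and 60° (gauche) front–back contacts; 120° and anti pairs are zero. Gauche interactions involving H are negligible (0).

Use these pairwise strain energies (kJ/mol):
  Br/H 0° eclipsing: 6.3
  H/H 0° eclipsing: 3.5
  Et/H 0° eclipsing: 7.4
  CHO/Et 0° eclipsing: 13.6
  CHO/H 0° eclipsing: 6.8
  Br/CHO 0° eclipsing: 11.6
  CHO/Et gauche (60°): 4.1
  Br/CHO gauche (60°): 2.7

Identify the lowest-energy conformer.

E

A (staggered): Br–CHO gauche, Et–CHO gauche; 2.7 + 4.1 = 6.8 kJ/mol.
B (eclipsed): Br–H eclipsed, H–H eclipsed, Et–CHO eclipsed; 6.3 + 3.5 + 13.6 = 23.4 kJ/mol.
C (staggered): Et–CHO gauche; 4.1 = 4.1 kJ/mol.
D (eclipsed): Br–CHO eclipsed, H–H eclipsed, Et–H eclipsed; 11.6 + 3.5 + 7.4 = 22.5 kJ/mol.
E (staggered): Br–CHO gauche; 2.7 = 2.7 kJ/mol.
E has the lowest total (2.7 kJ/mol).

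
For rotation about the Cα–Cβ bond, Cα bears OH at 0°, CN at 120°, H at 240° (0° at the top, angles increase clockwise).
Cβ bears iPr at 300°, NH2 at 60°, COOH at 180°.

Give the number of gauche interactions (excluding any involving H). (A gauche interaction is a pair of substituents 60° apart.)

4

Non-H gauche pairs: OH(0°)/iPr(300°); OH(0°)/NH2(60°); CN(120°)/NH2(60°); CN(120°)/COOH(180°) — 4 interactions.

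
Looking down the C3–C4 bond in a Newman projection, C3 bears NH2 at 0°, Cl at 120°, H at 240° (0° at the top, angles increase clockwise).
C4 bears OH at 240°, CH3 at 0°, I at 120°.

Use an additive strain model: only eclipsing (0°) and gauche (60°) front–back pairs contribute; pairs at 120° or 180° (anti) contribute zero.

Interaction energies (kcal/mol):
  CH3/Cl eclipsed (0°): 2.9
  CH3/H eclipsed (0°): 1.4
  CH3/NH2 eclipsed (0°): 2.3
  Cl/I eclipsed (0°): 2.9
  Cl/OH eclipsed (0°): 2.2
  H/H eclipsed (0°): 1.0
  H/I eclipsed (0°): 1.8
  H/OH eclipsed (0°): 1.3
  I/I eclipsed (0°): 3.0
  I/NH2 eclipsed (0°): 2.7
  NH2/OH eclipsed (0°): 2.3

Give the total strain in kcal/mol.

6.5 kcal/mol

This conformer (eclipsed): NH2(0°)/CH3(0°) eclipsed 2.3; Cl(120°)/I(120°) eclipsed 2.9; H(240°)/OH(240°) eclipsed 1.3 → 6.5 kcal/mol.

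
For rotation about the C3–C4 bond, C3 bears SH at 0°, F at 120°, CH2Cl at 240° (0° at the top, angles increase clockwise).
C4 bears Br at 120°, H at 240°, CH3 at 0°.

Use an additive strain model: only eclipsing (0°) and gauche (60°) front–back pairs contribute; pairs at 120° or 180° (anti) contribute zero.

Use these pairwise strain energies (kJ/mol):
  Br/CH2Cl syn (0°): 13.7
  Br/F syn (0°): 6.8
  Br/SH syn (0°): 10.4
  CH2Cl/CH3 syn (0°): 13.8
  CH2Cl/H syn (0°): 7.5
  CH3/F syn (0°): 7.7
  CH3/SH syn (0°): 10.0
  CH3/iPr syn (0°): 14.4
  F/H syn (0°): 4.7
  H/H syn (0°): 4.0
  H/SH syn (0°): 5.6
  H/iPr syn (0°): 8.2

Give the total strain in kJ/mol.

This conformer (eclipsed): SH(0°)/CH3(0°) eclipsed 10.0; F(120°)/Br(120°) eclipsed 6.8; CH2Cl(240°)/H(240°) eclipsed 7.5 → 24.3 kJ/mol.

24.3 kJ/mol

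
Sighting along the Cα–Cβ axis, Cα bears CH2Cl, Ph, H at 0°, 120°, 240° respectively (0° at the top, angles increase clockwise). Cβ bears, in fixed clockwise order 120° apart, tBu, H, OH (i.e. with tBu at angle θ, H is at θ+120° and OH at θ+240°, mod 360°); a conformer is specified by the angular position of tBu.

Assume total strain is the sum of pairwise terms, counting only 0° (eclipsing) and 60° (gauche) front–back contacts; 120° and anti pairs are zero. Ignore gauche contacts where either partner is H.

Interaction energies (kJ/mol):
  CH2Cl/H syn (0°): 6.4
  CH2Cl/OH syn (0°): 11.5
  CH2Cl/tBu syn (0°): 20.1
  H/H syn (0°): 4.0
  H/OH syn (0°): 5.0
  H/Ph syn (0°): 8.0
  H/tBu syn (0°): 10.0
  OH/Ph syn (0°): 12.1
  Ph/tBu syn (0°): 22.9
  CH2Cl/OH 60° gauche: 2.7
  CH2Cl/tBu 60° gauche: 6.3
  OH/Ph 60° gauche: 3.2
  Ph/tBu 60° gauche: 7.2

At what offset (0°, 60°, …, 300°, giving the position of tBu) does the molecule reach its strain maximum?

120°

tBu at 0° (eclipsed): CH2Cl(0°)/tBu(0°) eclipsed 20.1; Ph(120°)/H(120°) eclipsed 8.0; H(240°)/OH(240°) eclipsed 5.0 → 33.1 kJ/mol.
tBu at 60° (staggered): CH2Cl(0°)/tBu(60°) gauche 6.3; CH2Cl(0°)/OH(300°) gauche 2.7; Ph(120°)/tBu(60°) gauche 7.2 → 16.2 kJ/mol.
tBu at 120° (eclipsed): CH2Cl(0°)/OH(0°) eclipsed 11.5; Ph(120°)/tBu(120°) eclipsed 22.9; H(240°)/H(240°) eclipsed 4.0 → 38.4 kJ/mol.
tBu at 180° (staggered): CH2Cl(0°)/OH(60°) gauche 2.7; Ph(120°)/tBu(180°) gauche 7.2; Ph(120°)/OH(60°) gauche 3.2 → 13.1 kJ/mol.
tBu at 240° (eclipsed): CH2Cl(0°)/H(0°) eclipsed 6.4; Ph(120°)/OH(120°) eclipsed 12.1; H(240°)/tBu(240°) eclipsed 10.0 → 28.5 kJ/mol.
tBu at 300° (staggered): CH2Cl(0°)/tBu(300°) gauche 6.3; Ph(120°)/OH(180°) gauche 3.2 → 9.5 kJ/mol.
The maximum (38.4 kJ/mol) occurs with tBu at 120°.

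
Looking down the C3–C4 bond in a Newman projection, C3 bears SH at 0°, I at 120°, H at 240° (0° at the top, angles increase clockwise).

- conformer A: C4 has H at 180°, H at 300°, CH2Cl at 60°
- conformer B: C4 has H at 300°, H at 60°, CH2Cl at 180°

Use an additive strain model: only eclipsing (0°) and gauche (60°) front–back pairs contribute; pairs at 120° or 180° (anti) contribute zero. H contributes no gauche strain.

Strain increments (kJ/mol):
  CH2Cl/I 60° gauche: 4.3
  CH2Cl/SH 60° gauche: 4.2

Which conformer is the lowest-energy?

B

A (staggered): SH(0°)/CH2Cl(60°) gauche 4.2; I(120°)/CH2Cl(60°) gauche 4.3 → 8.5 kJ/mol.
B (staggered): I(120°)/CH2Cl(180°) gauche 4.3 → 4.3 kJ/mol.
B has the lowest total (4.3 kJ/mol).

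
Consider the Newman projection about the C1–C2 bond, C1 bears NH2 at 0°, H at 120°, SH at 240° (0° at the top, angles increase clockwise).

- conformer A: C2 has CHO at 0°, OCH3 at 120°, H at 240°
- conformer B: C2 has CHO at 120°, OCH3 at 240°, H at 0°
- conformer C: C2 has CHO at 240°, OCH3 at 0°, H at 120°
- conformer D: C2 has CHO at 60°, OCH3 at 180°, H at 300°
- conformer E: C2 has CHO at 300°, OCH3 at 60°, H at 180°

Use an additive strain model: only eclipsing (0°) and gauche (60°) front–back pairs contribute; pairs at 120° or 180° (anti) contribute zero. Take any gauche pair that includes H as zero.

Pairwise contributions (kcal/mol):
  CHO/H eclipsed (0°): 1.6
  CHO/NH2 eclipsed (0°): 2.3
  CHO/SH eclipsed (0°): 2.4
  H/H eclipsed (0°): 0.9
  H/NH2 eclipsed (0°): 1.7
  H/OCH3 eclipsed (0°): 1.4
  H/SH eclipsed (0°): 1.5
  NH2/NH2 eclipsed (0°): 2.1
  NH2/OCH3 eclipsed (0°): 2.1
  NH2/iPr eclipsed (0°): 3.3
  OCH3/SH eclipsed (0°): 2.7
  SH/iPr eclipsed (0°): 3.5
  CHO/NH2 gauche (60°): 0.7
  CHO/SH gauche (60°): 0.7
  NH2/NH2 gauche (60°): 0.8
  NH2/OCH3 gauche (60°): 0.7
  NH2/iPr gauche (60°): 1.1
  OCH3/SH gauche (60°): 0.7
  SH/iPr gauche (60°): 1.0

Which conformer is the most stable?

A (eclipsed): NH2(0°)/CHO(0°) eclipsed 2.3; H(120°)/OCH3(120°) eclipsed 1.4; SH(240°)/H(240°) eclipsed 1.5 → 5.2 kcal/mol.
B (eclipsed): NH2(0°)/H(0°) eclipsed 1.7; H(120°)/CHO(120°) eclipsed 1.6; SH(240°)/OCH3(240°) eclipsed 2.7 → 6.0 kcal/mol.
C (eclipsed): NH2(0°)/OCH3(0°) eclipsed 2.1; H(120°)/H(120°) eclipsed 0.9; SH(240°)/CHO(240°) eclipsed 2.4 → 5.4 kcal/mol.
D (staggered): NH2(0°)/CHO(60°) gauche 0.7; SH(240°)/OCH3(180°) gauche 0.7 → 1.4 kcal/mol.
E (staggered): NH2(0°)/CHO(300°) gauche 0.7; NH2(0°)/OCH3(60°) gauche 0.7; SH(240°)/CHO(300°) gauche 0.7 → 2.1 kcal/mol.
D has the lowest total (1.4 kcal/mol).

D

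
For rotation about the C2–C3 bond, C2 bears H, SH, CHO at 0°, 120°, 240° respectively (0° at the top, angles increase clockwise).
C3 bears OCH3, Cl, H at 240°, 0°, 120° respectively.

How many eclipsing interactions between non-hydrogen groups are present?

Non-H eclipsing pairs: CHO(240°)/OCH3(240°) — 1 interaction.

1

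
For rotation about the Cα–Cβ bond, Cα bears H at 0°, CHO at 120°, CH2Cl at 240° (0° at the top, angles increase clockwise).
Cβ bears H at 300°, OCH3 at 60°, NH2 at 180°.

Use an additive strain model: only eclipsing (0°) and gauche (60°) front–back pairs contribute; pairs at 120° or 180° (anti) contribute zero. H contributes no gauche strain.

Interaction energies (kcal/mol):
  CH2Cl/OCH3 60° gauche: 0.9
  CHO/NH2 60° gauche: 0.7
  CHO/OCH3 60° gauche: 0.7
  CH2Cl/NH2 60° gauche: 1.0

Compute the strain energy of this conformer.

This conformer is staggered. CHO at 120° is gauche with OCH3 at 60° (0.7); CHO at 120° is gauche with NH2 at 180° (0.7); CH2Cl at 240° is gauche with NH2 at 180° (1.0). Total 2.4 kcal/mol.

2.4 kcal/mol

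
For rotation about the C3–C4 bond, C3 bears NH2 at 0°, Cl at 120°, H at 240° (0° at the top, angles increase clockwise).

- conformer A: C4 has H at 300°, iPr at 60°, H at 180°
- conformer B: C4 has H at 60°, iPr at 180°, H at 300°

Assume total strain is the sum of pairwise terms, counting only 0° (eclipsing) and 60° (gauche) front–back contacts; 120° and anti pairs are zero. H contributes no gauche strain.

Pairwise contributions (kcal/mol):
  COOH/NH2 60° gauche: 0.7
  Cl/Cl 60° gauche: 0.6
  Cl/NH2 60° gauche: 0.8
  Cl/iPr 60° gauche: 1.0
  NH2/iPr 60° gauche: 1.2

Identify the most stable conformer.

A (staggered): NH2–iPr gauche, Cl–iPr gauche; 1.2 + 1.0 = 2.2 kcal/mol.
B (staggered): Cl–iPr gauche; 1.0 = 1.0 kcal/mol.
B has the lowest total (1.0 kcal/mol).

B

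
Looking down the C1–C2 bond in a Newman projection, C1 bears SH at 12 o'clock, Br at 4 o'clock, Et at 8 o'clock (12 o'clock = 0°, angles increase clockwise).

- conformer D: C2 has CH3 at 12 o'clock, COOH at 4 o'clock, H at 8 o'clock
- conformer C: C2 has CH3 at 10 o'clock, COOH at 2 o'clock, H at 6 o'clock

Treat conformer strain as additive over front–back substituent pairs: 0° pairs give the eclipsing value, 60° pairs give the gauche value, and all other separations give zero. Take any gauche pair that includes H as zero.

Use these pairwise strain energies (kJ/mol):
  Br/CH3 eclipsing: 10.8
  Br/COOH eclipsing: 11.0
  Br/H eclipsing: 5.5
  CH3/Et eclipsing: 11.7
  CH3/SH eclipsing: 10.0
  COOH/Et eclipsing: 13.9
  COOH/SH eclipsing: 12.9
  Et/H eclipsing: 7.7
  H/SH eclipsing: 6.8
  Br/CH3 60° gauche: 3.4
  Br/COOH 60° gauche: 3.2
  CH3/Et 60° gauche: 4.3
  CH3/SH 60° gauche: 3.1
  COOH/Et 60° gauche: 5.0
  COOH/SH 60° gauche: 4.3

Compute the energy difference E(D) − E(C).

+13.8 kJ/mol

D (eclipsed): SH–CH3 eclipsed, Br–COOH eclipsed, Et–H eclipsed; 10.0 + 11.0 + 7.7 = 28.7 kJ/mol.
C (staggered): SH–CH3 gauche, SH–COOH gauche, Br–COOH gauche, Et–CH3 gauche; 3.1 + 4.3 + 3.2 + 4.3 = 14.9 kJ/mol.
E(D) − E(C) = 28.7 − 14.9 = +13.8 kJ/mol.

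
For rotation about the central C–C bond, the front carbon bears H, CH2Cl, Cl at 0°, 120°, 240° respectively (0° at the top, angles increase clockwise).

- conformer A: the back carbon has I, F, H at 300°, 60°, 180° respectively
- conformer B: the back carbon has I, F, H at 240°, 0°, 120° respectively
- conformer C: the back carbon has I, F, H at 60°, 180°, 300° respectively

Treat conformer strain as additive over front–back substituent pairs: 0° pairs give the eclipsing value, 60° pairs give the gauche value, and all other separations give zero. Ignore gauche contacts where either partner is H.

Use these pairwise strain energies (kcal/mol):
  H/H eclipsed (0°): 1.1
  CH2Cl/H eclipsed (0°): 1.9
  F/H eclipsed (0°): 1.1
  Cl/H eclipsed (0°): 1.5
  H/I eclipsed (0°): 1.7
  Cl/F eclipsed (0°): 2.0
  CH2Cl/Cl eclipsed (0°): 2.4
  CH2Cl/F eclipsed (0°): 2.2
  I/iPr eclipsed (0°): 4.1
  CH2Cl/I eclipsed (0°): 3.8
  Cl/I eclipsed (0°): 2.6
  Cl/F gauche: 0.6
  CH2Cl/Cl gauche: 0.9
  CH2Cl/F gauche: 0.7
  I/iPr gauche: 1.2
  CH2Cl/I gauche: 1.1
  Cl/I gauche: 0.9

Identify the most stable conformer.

A

A (staggered): CH2Cl–F gauche, Cl–I gauche; 0.7 + 0.9 = 1.6 kcal/mol.
B (eclipsed): H–F eclipsed, CH2Cl–H eclipsed, Cl–I eclipsed; 1.1 + 1.9 + 2.6 = 5.6 kcal/mol.
C (staggered): CH2Cl–I gauche, CH2Cl–F gauche, Cl–F gauche; 1.1 + 0.7 + 0.6 = 2.4 kcal/mol.
A has the lowest total (1.6 kcal/mol).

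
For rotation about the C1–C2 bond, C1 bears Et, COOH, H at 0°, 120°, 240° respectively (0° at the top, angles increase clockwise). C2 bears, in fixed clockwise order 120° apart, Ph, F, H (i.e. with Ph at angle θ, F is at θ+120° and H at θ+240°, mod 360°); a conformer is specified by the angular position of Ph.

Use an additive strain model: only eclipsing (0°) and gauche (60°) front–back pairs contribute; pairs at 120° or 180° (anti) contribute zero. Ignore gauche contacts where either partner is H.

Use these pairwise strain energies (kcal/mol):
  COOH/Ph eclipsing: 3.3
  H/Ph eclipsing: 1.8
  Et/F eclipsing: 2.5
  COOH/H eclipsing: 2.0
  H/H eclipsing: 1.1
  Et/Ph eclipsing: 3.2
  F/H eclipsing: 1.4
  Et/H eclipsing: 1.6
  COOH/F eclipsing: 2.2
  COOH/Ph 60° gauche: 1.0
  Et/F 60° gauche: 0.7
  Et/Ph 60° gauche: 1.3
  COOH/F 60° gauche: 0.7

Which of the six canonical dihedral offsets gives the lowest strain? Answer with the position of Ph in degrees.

180°

Ph at 0° (eclipsed): Et–Ph eclipsed, COOH–F eclipsed, H–H eclipsed; 3.2 + 2.2 + 1.1 = 6.5 kcal/mol.
Ph at 60° (staggered): Et–Ph gauche, COOH–Ph gauche, COOH–F gauche; 1.3 + 1.0 + 0.7 = 3.0 kcal/mol.
Ph at 120° (eclipsed): Et–H eclipsed, COOH–Ph eclipsed, H–F eclipsed; 1.6 + 3.3 + 1.4 = 6.3 kcal/mol.
Ph at 180° (staggered): Et–F gauche, COOH–Ph gauche; 0.7 + 1.0 = 1.7 kcal/mol.
Ph at 240° (eclipsed): Et–F eclipsed, COOH–H eclipsed, H–Ph eclipsed; 2.5 + 2.0 + 1.8 = 6.3 kcal/mol.
Ph at 300° (staggered): Et–Ph gauche, Et–F gauche, COOH–F gauche; 1.3 + 0.7 + 0.7 = 2.7 kcal/mol.
The minimum (1.7 kcal/mol) occurs with Ph at 180°.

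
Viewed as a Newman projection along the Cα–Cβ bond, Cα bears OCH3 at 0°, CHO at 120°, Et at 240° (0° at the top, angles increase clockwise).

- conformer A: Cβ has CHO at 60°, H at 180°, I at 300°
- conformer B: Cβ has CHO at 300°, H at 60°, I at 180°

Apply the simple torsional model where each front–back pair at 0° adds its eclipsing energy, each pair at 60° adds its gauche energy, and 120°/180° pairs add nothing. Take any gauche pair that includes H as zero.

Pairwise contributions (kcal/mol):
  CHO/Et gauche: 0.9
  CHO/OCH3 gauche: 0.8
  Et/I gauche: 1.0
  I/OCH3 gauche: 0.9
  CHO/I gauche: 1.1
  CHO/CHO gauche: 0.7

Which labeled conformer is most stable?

A (staggered): OCH3(0°)/CHO(60°) gauche 0.8; OCH3(0°)/I(300°) gauche 0.9; CHO(120°)/CHO(60°) gauche 0.7; Et(240°)/I(300°) gauche 1.0 → 3.4 kcal/mol.
B (staggered): OCH3(0°)/CHO(300°) gauche 0.8; CHO(120°)/I(180°) gauche 1.1; Et(240°)/CHO(300°) gauche 0.9; Et(240°)/I(180°) gauche 1.0 → 3.8 kcal/mol.
A has the lowest total (3.4 kcal/mol).

A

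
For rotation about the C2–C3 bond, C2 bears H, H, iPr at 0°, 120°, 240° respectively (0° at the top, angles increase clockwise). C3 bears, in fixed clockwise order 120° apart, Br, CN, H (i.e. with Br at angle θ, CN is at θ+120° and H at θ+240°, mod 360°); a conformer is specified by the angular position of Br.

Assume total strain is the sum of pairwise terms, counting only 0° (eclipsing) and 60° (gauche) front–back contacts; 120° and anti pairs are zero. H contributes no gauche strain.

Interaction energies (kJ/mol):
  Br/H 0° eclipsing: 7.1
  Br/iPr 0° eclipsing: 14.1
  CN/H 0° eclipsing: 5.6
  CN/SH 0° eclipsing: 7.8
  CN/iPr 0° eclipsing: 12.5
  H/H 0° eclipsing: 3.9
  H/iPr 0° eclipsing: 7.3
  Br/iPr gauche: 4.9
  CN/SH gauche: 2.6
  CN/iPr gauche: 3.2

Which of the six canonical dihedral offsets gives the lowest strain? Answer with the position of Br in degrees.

Br at 0° (eclipsed): H–Br eclipsed, H–CN eclipsed, iPr–H eclipsed; 7.1 + 5.6 + 7.3 = 20.0 kJ/mol.
Br at 60° (staggered): iPr–CN gauche; 3.2 = 3.2 kJ/mol.
Br at 120° (eclipsed): H–H eclipsed, H–Br eclipsed, iPr–CN eclipsed; 3.9 + 7.1 + 12.5 = 23.5 kJ/mol.
Br at 180° (staggered): iPr–Br gauche, iPr–CN gauche; 4.9 + 3.2 = 8.1 kJ/mol.
Br at 240° (eclipsed): H–CN eclipsed, H–H eclipsed, iPr–Br eclipsed; 5.6 + 3.9 + 14.1 = 23.6 kJ/mol.
Br at 300° (staggered): iPr–Br gauche; 4.9 = 4.9 kJ/mol.
The minimum (3.2 kJ/mol) occurs with Br at 60°.

60°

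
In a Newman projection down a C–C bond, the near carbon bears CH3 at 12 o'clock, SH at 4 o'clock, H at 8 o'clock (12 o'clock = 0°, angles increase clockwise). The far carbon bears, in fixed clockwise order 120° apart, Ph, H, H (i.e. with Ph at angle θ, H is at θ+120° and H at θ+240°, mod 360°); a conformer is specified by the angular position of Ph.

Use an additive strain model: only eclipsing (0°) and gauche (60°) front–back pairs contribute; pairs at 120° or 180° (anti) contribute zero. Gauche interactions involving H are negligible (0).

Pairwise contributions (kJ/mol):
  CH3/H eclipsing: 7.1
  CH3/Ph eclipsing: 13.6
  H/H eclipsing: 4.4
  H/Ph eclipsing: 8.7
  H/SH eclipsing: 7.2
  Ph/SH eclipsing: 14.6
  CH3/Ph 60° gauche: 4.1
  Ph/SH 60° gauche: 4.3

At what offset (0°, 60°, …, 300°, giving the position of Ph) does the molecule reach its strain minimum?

300°

Ph at 0° (eclipsed): CH3(0°)/Ph(0°) eclipsed 13.6; SH(120°)/H(120°) eclipsed 7.2; H(240°)/H(240°) eclipsed 4.4 → 25.2 kJ/mol.
Ph at 60° (staggered): CH3(0°)/Ph(60°) gauche 4.1; SH(120°)/Ph(60°) gauche 4.3 → 8.4 kJ/mol.
Ph at 120° (eclipsed): CH3(0°)/H(0°) eclipsed 7.1; SH(120°)/Ph(120°) eclipsed 14.6; H(240°)/H(240°) eclipsed 4.4 → 26.1 kJ/mol.
Ph at 180° (staggered): SH(120°)/Ph(180°) gauche 4.3 → 4.3 kJ/mol.
Ph at 240° (eclipsed): CH3(0°)/H(0°) eclipsed 7.1; SH(120°)/H(120°) eclipsed 7.2; H(240°)/Ph(240°) eclipsed 8.7 → 23.0 kJ/mol.
Ph at 300° (staggered): CH3(0°)/Ph(300°) gauche 4.1 → 4.1 kJ/mol.
The minimum (4.1 kJ/mol) occurs with Ph at 300°.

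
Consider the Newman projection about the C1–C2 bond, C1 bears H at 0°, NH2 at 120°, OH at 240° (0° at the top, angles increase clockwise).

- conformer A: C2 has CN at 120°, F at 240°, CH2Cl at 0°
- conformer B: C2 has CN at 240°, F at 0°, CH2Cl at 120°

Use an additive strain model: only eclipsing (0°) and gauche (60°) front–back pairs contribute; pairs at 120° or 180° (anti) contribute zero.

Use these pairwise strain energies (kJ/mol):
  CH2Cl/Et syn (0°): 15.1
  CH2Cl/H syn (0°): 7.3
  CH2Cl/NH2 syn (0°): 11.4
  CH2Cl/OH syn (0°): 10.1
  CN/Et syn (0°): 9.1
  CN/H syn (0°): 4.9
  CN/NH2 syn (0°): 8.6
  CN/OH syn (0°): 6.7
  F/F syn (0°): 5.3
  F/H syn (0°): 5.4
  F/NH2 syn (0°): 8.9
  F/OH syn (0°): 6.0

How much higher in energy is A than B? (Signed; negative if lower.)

A (eclipsed): H–CH2Cl eclipsed, NH2–CN eclipsed, OH–F eclipsed; 7.3 + 8.6 + 6.0 = 21.9 kJ/mol.
B (eclipsed): H–F eclipsed, NH2–CH2Cl eclipsed, OH–CN eclipsed; 5.4 + 11.4 + 6.7 = 23.5 kJ/mol.
E(A) − E(B) = 21.9 − 23.5 = -1.6 kJ/mol.

-1.6 kJ/mol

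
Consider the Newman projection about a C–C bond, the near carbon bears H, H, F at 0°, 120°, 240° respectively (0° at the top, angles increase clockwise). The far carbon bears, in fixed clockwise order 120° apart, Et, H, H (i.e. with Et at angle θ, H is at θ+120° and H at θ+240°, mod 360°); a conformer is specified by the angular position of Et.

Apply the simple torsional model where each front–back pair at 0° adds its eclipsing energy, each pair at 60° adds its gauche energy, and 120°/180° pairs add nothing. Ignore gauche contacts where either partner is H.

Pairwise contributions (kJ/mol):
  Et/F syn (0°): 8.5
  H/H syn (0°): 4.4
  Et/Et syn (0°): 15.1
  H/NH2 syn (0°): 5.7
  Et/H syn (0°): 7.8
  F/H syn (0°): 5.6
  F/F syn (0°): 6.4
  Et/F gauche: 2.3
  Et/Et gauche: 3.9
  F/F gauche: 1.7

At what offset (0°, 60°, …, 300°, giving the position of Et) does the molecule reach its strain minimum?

Et at 0° (eclipsed): H(0°)/Et(0°) eclipsed 7.8; H(120°)/H(120°) eclipsed 4.4; F(240°)/H(240°) eclipsed 5.6 → 17.8 kJ/mol.
Et at 60° (staggered): no non-H gauche contacts → 0.0 kJ/mol.
Et at 120° (eclipsed): H(0°)/H(0°) eclipsed 4.4; H(120°)/Et(120°) eclipsed 7.8; F(240°)/H(240°) eclipsed 5.6 → 17.8 kJ/mol.
Et at 180° (staggered): F(240°)/Et(180°) gauche 2.3 → 2.3 kJ/mol.
Et at 240° (eclipsed): H(0°)/H(0°) eclipsed 4.4; H(120°)/H(120°) eclipsed 4.4; F(240°)/Et(240°) eclipsed 8.5 → 17.3 kJ/mol.
Et at 300° (staggered): F(240°)/Et(300°) gauche 2.3 → 2.3 kJ/mol.
The minimum (0.0 kJ/mol) occurs with Et at 60°.

60°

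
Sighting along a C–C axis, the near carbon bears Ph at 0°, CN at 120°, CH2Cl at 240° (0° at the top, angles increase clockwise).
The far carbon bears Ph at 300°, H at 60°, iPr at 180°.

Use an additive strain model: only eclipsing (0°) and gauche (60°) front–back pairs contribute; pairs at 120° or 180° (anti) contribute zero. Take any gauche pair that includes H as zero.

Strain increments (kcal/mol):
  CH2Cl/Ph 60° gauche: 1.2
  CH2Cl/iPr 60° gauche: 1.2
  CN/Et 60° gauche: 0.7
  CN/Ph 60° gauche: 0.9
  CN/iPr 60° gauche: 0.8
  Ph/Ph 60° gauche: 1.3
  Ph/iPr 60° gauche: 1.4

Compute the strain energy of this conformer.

4.5 kcal/mol

This conformer (staggered): Ph(0°)/Ph(300°) gauche 1.3; CN(120°)/iPr(180°) gauche 0.8; CH2Cl(240°)/Ph(300°) gauche 1.2; CH2Cl(240°)/iPr(180°) gauche 1.2 → 4.5 kcal/mol.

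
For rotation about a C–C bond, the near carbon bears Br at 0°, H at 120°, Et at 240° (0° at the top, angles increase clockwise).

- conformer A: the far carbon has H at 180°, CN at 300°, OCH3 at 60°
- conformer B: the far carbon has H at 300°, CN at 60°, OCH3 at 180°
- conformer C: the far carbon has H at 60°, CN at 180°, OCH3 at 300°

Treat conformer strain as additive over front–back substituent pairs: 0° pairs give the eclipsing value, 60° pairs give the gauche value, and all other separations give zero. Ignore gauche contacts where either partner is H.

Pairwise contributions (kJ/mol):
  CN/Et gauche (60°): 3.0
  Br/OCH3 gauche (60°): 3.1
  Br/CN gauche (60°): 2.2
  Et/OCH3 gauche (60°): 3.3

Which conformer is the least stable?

C

A (staggered): Br(0°)/CN(300°) gauche 2.2; Br(0°)/OCH3(60°) gauche 3.1; Et(240°)/CN(300°) gauche 3.0 → 8.3 kJ/mol.
B (staggered): Br(0°)/CN(60°) gauche 2.2; Et(240°)/OCH3(180°) gauche 3.3 → 5.5 kJ/mol.
C (staggered): Br(0°)/OCH3(300°) gauche 3.1; Et(240°)/CN(180°) gauche 3.0; Et(240°)/OCH3(300°) gauche 3.3 → 9.4 kJ/mol.
C has the highest total (9.4 kJ/mol).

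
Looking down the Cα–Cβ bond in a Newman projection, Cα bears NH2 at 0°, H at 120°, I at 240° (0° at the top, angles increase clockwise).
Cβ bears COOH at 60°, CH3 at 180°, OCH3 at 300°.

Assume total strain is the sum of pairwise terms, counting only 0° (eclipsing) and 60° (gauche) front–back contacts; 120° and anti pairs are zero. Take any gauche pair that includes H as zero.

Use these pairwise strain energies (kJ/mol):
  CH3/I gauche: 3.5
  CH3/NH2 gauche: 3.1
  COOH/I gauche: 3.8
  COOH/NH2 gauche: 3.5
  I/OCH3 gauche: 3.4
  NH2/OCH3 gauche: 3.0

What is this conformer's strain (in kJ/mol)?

13.4 kJ/mol

This conformer (staggered): NH2–COOH gauche, NH2–OCH3 gauche, I–CH3 gauche, I–OCH3 gauche; 3.5 + 3.0 + 3.5 + 3.4 = 13.4 kJ/mol.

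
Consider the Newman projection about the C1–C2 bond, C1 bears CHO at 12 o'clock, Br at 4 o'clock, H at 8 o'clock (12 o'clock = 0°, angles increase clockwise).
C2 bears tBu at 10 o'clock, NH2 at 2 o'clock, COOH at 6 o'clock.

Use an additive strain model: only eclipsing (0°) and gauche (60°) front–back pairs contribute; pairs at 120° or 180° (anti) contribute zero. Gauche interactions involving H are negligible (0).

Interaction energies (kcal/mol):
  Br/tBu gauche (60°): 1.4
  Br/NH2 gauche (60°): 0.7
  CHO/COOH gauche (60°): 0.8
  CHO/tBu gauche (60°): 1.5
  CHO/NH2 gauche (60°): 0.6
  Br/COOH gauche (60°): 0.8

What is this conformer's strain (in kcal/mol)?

This conformer (staggered): CHO–tBu gauche, CHO–NH2 gauche, Br–NH2 gauche, Br–COOH gauche; 1.5 + 0.6 + 0.7 + 0.8 = 3.6 kcal/mol.

3.6 kcal/mol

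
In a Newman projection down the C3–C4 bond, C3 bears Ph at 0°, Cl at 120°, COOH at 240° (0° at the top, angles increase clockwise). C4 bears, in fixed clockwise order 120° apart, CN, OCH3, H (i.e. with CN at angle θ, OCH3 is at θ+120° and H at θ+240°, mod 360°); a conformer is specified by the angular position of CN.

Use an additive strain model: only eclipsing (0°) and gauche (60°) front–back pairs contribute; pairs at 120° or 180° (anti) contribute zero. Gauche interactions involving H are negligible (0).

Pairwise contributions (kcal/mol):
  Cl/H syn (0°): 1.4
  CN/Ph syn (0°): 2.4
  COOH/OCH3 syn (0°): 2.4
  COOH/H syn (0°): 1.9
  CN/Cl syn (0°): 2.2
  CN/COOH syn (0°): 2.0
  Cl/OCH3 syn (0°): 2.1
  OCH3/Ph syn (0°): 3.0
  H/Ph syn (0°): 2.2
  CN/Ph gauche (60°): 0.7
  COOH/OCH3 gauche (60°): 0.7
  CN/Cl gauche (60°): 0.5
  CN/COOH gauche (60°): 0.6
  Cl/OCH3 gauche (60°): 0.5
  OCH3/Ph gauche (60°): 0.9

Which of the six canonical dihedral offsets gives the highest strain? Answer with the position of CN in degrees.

120°

CN at 0° (eclipsed): Ph(0°)/CN(0°) eclipsed 2.4; Cl(120°)/OCH3(120°) eclipsed 2.1; COOH(240°)/H(240°) eclipsed 1.9 → 6.4 kcal/mol.
CN at 60° (staggered): Ph(0°)/CN(60°) gauche 0.7; Cl(120°)/CN(60°) gauche 0.5; Cl(120°)/OCH3(180°) gauche 0.5; COOH(240°)/OCH3(180°) gauche 0.7 → 2.4 kcal/mol.
CN at 120° (eclipsed): Ph(0°)/H(0°) eclipsed 2.2; Cl(120°)/CN(120°) eclipsed 2.2; COOH(240°)/OCH3(240°) eclipsed 2.4 → 6.8 kcal/mol.
CN at 180° (staggered): Ph(0°)/OCH3(300°) gauche 0.9; Cl(120°)/CN(180°) gauche 0.5; COOH(240°)/CN(180°) gauche 0.6; COOH(240°)/OCH3(300°) gauche 0.7 → 2.7 kcal/mol.
CN at 240° (eclipsed): Ph(0°)/OCH3(0°) eclipsed 3.0; Cl(120°)/H(120°) eclipsed 1.4; COOH(240°)/CN(240°) eclipsed 2.0 → 6.4 kcal/mol.
CN at 300° (staggered): Ph(0°)/CN(300°) gauche 0.7; Ph(0°)/OCH3(60°) gauche 0.9; Cl(120°)/OCH3(60°) gauche 0.5; COOH(240°)/CN(300°) gauche 0.6 → 2.7 kcal/mol.
The maximum (6.8 kcal/mol) occurs with CN at 120°.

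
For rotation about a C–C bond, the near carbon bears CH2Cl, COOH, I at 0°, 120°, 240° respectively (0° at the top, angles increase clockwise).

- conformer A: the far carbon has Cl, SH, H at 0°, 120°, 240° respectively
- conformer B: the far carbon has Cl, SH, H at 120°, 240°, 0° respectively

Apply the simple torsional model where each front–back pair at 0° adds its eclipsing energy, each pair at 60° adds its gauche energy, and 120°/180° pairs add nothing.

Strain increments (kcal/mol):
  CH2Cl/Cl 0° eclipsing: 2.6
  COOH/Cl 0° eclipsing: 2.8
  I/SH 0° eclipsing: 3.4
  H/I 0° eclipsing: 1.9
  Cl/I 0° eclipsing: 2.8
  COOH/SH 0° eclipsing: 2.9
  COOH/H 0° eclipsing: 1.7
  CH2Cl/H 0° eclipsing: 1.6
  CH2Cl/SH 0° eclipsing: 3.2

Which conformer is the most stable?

A is eclipsed. CH2Cl at 0° is eclipsed with Cl at 0° (2.6); COOH at 120° is eclipsed with SH at 120° (2.9); I at 240° is eclipsed with H at 240° (1.9). Total 7.4 kcal/mol.
B is eclipsed. CH2Cl at 0° is eclipsed with H at 0° (1.6); COOH at 120° is eclipsed with Cl at 120° (2.8); I at 240° is eclipsed with SH at 240° (3.4). Total 7.8 kcal/mol.
A has the lowest total (7.4 kcal/mol).

A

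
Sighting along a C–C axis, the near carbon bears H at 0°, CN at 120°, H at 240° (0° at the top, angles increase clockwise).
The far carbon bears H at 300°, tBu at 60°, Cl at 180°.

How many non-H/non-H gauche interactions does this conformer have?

2

Non-H gauche pairs: CN(120°)/tBu(60°); CN(120°)/Cl(180°) — 2 interactions.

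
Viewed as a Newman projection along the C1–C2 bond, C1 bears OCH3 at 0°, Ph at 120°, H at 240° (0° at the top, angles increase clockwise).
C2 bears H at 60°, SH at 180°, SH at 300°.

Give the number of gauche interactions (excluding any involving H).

2

Non-H gauche pairs: OCH3(0°)/SH(300°); Ph(120°)/SH(180°) — 2 interactions.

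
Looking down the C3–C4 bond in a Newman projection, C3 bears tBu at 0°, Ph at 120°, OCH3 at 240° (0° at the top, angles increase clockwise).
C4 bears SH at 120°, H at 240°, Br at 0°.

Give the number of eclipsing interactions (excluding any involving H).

Non-H eclipsing pairs: tBu(0°)/Br(0°); Ph(120°)/SH(120°) — 2 interactions.

2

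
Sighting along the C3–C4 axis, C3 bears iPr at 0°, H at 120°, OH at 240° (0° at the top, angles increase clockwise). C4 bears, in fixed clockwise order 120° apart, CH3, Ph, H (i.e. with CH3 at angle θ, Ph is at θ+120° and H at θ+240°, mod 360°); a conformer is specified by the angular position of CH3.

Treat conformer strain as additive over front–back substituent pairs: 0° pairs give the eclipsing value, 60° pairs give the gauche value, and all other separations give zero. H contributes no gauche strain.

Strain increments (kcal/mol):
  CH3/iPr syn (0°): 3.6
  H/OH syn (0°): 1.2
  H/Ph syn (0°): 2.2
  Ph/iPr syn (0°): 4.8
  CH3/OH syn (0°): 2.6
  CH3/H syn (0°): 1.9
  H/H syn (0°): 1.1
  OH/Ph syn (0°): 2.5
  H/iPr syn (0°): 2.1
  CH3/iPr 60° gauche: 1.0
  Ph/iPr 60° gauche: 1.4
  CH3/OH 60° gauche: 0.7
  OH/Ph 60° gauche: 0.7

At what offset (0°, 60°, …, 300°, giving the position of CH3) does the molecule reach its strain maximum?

240°

CH3 at 0° (eclipsed): iPr(0°)/CH3(0°) eclipsed 3.6; H(120°)/Ph(120°) eclipsed 2.2; OH(240°)/H(240°) eclipsed 1.2 → 7.0 kcal/mol.
CH3 at 60° (staggered): iPr(0°)/CH3(60°) gauche 1.0; OH(240°)/Ph(180°) gauche 0.7 → 1.7 kcal/mol.
CH3 at 120° (eclipsed): iPr(0°)/H(0°) eclipsed 2.1; H(120°)/CH3(120°) eclipsed 1.9; OH(240°)/Ph(240°) eclipsed 2.5 → 6.5 kcal/mol.
CH3 at 180° (staggered): iPr(0°)/Ph(300°) gauche 1.4; OH(240°)/CH3(180°) gauche 0.7; OH(240°)/Ph(300°) gauche 0.7 → 2.8 kcal/mol.
CH3 at 240° (eclipsed): iPr(0°)/Ph(0°) eclipsed 4.8; H(120°)/H(120°) eclipsed 1.1; OH(240°)/CH3(240°) eclipsed 2.6 → 8.5 kcal/mol.
CH3 at 300° (staggered): iPr(0°)/CH3(300°) gauche 1.0; iPr(0°)/Ph(60°) gauche 1.4; OH(240°)/CH3(300°) gauche 0.7 → 3.1 kcal/mol.
The maximum (8.5 kcal/mol) occurs with CH3 at 240°.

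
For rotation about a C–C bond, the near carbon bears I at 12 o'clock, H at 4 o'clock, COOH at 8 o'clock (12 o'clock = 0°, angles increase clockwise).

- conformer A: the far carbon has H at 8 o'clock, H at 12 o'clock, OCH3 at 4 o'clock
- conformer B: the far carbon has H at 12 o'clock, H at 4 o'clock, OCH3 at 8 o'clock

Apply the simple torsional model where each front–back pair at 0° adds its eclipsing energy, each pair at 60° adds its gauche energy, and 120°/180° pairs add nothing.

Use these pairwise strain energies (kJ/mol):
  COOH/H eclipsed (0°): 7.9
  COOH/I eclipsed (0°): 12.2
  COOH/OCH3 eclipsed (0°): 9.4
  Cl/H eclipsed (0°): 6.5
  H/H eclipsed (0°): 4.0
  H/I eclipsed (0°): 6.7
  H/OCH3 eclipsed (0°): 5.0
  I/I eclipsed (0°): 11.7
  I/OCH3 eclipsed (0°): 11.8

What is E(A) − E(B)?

-0.5 kJ/mol

A is eclipsed. I at 0° is eclipsed with H at 0° (6.7); H at 120° is eclipsed with OCH3 at 120° (5.0); COOH at 240° is eclipsed with H at 240° (7.9). Total 19.6 kJ/mol.
B is eclipsed. I at 0° is eclipsed with H at 0° (6.7); H at 120° is eclipsed with H at 120° (4.0); COOH at 240° is eclipsed with OCH3 at 240° (9.4). Total 20.1 kJ/mol.
E(A) − E(B) = 19.6 − 20.1 = -0.5 kJ/mol.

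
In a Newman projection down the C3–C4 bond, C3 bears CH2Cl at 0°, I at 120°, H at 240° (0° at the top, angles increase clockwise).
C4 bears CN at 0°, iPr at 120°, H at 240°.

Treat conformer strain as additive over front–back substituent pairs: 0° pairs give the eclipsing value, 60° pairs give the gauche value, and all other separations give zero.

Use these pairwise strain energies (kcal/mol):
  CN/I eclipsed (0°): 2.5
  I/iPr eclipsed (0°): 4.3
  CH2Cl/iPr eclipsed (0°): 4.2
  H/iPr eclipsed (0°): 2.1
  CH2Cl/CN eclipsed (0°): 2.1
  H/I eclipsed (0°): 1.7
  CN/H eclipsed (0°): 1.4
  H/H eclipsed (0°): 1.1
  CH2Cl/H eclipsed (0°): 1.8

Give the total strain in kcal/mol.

7.5 kcal/mol

This conformer (eclipsed): CH2Cl–CN eclipsed, I–iPr eclipsed, H–H eclipsed; 2.1 + 4.3 + 1.1 = 7.5 kcal/mol.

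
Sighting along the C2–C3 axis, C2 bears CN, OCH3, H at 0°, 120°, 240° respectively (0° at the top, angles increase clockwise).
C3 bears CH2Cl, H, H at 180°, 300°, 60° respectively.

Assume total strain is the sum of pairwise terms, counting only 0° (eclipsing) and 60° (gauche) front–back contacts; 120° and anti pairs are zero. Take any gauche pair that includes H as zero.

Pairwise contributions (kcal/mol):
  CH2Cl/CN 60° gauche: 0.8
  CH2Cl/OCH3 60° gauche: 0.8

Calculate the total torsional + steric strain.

0.8 kcal/mol

This conformer (staggered): OCH3(120°)/CH2Cl(180°) gauche 0.8 → 0.8 kcal/mol.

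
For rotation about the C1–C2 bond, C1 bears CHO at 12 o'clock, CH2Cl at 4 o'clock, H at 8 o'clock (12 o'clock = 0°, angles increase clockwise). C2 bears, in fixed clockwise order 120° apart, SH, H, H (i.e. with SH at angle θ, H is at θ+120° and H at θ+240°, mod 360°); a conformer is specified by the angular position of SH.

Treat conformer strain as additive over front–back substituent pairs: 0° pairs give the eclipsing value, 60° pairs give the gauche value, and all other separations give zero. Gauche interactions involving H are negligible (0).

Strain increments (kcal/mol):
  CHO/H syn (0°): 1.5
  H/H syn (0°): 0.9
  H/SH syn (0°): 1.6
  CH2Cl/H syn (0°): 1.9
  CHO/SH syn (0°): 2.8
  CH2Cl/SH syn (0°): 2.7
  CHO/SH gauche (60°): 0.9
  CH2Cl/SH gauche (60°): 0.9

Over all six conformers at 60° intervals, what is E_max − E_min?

4.7 kcal/mol

SH at 0° (eclipsed): CHO(0°)/SH(0°) eclipsed 2.8; CH2Cl(120°)/H(120°) eclipsed 1.9; H(240°)/H(240°) eclipsed 0.9 → 5.6 kcal/mol.
SH at 60° (staggered): CHO(0°)/SH(60°) gauche 0.9; CH2Cl(120°)/SH(60°) gauche 0.9 → 1.8 kcal/mol.
SH at 120° (eclipsed): CHO(0°)/H(0°) eclipsed 1.5; CH2Cl(120°)/SH(120°) eclipsed 2.7; H(240°)/H(240°) eclipsed 0.9 → 5.1 kcal/mol.
SH at 180° (staggered): CH2Cl(120°)/SH(180°) gauche 0.9 → 0.9 kcal/mol.
SH at 240° (eclipsed): CHO(0°)/H(0°) eclipsed 1.5; CH2Cl(120°)/H(120°) eclipsed 1.9; H(240°)/SH(240°) eclipsed 1.6 → 5.0 kcal/mol.
SH at 300° (staggered): CHO(0°)/SH(300°) gauche 0.9 → 0.9 kcal/mol.
Max at 0° (5.6 kcal/mol), min at 180° (0.9 kcal/mol); barrier = 4.7 kcal/mol.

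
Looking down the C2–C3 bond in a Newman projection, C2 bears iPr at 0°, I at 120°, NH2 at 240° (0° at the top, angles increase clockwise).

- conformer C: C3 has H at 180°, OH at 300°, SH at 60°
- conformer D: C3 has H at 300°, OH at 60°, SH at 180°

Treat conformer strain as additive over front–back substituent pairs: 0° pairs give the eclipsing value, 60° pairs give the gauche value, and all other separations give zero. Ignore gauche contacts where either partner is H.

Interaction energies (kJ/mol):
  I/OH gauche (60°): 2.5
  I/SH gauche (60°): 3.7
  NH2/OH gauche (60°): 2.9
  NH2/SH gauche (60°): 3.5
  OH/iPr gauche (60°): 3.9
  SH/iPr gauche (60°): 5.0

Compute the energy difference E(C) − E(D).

C (staggered): iPr(0°)/OH(300°) gauche 3.9; iPr(0°)/SH(60°) gauche 5.0; I(120°)/SH(60°) gauche 3.7; NH2(240°)/OH(300°) gauche 2.9 → 15.5 kJ/mol.
D (staggered): iPr(0°)/OH(60°) gauche 3.9; I(120°)/OH(60°) gauche 2.5; I(120°)/SH(180°) gauche 3.7; NH2(240°)/SH(180°) gauche 3.5 → 13.6 kJ/mol.
E(C) − E(D) = 15.5 − 13.6 = +1.9 kJ/mol.

+1.9 kJ/mol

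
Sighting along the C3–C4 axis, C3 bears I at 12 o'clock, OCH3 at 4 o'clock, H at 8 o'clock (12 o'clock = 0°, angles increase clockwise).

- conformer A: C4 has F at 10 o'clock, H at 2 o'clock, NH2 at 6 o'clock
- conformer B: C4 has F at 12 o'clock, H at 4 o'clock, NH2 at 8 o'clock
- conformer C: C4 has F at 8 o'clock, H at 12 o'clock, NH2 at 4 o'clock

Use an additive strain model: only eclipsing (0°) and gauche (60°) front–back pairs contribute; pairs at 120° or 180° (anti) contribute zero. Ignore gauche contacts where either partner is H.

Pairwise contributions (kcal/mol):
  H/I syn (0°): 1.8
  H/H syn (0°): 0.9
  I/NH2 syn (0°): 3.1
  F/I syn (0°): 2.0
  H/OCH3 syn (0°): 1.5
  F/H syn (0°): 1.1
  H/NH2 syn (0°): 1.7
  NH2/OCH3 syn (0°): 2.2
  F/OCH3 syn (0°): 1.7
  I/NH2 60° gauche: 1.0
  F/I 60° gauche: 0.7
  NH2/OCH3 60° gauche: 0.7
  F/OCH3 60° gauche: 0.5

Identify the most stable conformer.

A (staggered): I–F gauche, OCH3–NH2 gauche; 0.7 + 0.7 = 1.4 kcal/mol.
B (eclipsed): I–F eclipsed, OCH3–H eclipsed, H–NH2 eclipsed; 2.0 + 1.5 + 1.7 = 5.2 kcal/mol.
C (eclipsed): I–H eclipsed, OCH3–NH2 eclipsed, H–F eclipsed; 1.8 + 2.2 + 1.1 = 5.1 kcal/mol.
A has the lowest total (1.4 kcal/mol).

A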